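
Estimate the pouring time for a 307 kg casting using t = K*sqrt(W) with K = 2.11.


Formula: t = K * sqrt(W)
sqrt(W) = sqrt(307) = 17.52142
t = 2.11 * 17.52142 = 36.9702 s

Final answer: 36.9702 s


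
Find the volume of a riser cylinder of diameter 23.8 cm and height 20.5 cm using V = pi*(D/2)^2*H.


Formula: V = pi * (D/2)^2 * H  (cylinder volume)
Radius = D/2 = 23.8/2 = 11.9 cm
V = pi * 11.9^2 * 20.5 = 9120.0592 cm^3

Final answer: 9120.0592 cm^3


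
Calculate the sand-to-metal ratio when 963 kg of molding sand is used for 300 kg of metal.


Formula: Sand-to-Metal Ratio = W_sand / W_metal
Ratio = 963 kg / 300 kg = 3.2100

Final answer: 3.2100


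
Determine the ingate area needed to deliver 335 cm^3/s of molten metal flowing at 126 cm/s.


Formula: A_ingate = Q / v  (continuity equation)
A = 335 cm^3/s / 126 cm/s = 2.6587 cm^2

Final answer: 2.6587 cm^2


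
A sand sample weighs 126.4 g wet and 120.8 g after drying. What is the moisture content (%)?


Formula: MC = (W_wet - W_dry) / W_wet * 100
Water mass = 126.4 - 120.8 = 5.6 g
MC = 5.6 / 126.4 * 100 = 4.4304%

4.4304%


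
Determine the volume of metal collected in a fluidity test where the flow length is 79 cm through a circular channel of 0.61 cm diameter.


Formula: V = pi * (d/2)^2 * L  (cylinder volume)
Radius = 0.61/2 = 0.305 cm
V = pi * 0.305^2 * 79 = 23.0875 cm^3

Final answer: 23.0875 cm^3


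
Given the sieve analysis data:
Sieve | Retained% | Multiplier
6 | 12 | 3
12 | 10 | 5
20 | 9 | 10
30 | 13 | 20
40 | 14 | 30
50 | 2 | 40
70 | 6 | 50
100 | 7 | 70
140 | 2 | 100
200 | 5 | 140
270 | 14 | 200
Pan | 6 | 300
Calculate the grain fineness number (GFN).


Formula: GFN = sum(pct * multiplier) / sum(pct)
sum(pct * multiplier) = 7226
sum(pct) = 100
GFN = 7226 / 100 = 72.26

Answer: 72.26


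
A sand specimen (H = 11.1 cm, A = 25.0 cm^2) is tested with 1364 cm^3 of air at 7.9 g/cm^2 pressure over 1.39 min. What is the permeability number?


Formula: Permeability Number P = (V * H) / (p * A * t)
Numerator: V * H = 1364 * 11.1 = 15140.4
Denominator: p * A * t = 7.9 * 25.0 * 1.39 = 274.525
P = 15140.4 / 274.525 = 55.1513


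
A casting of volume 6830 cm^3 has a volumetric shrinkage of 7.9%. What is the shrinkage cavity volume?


Formula: V_shrink = V_casting * shrinkage_pct / 100
V_shrink = 6830 cm^3 * 7.9 / 100 = 539.5700 cm^3

539.5700 cm^3


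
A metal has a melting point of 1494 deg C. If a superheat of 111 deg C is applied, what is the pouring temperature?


Formula: T_pour = T_melt + Superheat
T_pour = 1494 + 111 = 1605 deg C


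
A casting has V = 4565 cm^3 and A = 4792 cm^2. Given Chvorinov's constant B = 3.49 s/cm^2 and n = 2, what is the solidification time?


Formula: t_s = B * (V/A)^n  (Chvorinov's rule, n=2)
Modulus M = V/A = 4565/4792 = 0.952629 cm
M^2 = 0.952629^2 = 0.907502 cm^2
t_s = 3.49 * 0.907502 = 3.1672 s

Answer: 3.1672 s


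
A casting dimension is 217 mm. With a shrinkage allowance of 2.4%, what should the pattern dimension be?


Formula: L_pattern = L_casting * (1 + shrinkage_rate/100)
Shrinkage factor = 1 + 2.4/100 = 1.024
L_pattern = 217 mm * 1.024 = 222.2080 mm

222.2080 mm


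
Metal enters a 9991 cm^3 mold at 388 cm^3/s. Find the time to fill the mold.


Formula: t_fill = V_mold / Q_flow
t = 9991 cm^3 / 388 cm^3/s = 25.7500 s


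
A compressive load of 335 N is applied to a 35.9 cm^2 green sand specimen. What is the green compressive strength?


Formula: Compressive Strength = Force / Area
Strength = 335 N / 35.9 cm^2 = 9.3315 N/cm^2

Final answer: 9.3315 N/cm^2


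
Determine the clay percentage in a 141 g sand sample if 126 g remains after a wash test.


Formula: Clay% = (W_total - W_washed) / W_total * 100
Clay mass = 141 - 126 = 15 g
Clay% = 15 / 141 * 100 = 10.6383%


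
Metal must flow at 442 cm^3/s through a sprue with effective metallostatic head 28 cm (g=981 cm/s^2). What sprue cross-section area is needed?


Formula: v = sqrt(2*g*h), A = Q/v
Velocity: v = sqrt(2 * 981 * 28) = sqrt(54936) = 234.3843 cm/s
Sprue area: A = Q / v = 442 / 234.3843 = 1.8858 cm^2


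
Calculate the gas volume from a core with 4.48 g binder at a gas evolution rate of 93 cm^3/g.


Formula: V_gas = W_binder * gas_evolution_rate
V = 4.48 g * 93 cm^3/g = 416.6400 cm^3

Final answer: 416.6400 cm^3


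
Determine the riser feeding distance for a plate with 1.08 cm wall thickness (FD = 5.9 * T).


Formula: FD = 5.9 * T  (riser feeding-distance rule)
FD = 5.9 * 1.08 cm = 6.3720 cm

Final answer: 6.3720 cm


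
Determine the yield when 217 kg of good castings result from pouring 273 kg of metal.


Formula: Casting Yield = (W_good / W_total) * 100
Yield = (217 kg / 273 kg) * 100 = 79.4872%

79.4872%


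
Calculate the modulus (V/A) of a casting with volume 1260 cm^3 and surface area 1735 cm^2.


Formula: Casting Modulus M = V / A
M = 1260 cm^3 / 1735 cm^2 = 0.7262 cm


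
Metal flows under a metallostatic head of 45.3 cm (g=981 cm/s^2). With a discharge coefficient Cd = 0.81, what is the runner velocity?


Formula: v = Cd * sqrt(2 * g * h)  (Torricelli with discharge coefficient)
2*g*h = 2 * 981 * 45.3 = 88878.6 cm^2/s^2
sqrt(88878.6) = 298.12514 cm/s
v = 0.81 * 298.12514 = 241.4814 cm/s

241.4814 cm/s


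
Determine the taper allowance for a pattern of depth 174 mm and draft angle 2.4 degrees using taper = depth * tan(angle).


Formula: taper = depth * tan(draft_angle)
tan(2.4 deg) = 0.0419124
taper = 174 mm * 0.0419124 = 7.2928 mm

Answer: 7.2928 mm


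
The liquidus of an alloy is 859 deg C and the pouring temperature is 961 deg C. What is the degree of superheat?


Formula: Superheat = T_pour - T_melt
Superheat = 961 - 859 = 102 deg C

Final answer: 102 deg C


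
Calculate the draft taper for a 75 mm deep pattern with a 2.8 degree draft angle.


Formula: taper = depth * tan(draft_angle)
tan(2.8 deg) = 0.0489082
taper = 75 mm * 0.0489082 = 3.6681 mm

Answer: 3.6681 mm


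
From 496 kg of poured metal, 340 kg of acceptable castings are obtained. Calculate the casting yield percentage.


Formula: Casting Yield = (W_good / W_total) * 100
Yield = (340 kg / 496 kg) * 100 = 68.5484%

Answer: 68.5484%


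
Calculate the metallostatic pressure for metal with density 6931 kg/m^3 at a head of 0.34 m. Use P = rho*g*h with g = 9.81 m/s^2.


Formula: P = rho * g * h
rho * g = 6931 * 9.81 = 67993.11 N/m^3
P = 67993.11 * 0.34 = 23117.6574 Pa

23117.6574 Pa


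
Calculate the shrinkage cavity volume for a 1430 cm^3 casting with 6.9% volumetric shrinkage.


Formula: V_shrink = V_casting * shrinkage_pct / 100
V_shrink = 1430 cm^3 * 6.9 / 100 = 98.6700 cm^3

Final answer: 98.6700 cm^3


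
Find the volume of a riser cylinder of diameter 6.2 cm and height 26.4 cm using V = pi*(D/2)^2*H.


Formula: V = pi * (D/2)^2 * H  (cylinder volume)
Radius = D/2 = 6.2/2 = 3.1 cm
V = pi * 3.1^2 * 26.4 = 797.0346 cm^3

Final answer: 797.0346 cm^3


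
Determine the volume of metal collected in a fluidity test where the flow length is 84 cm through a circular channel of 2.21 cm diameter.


Formula: V = pi * (d/2)^2 * L  (cylinder volume)
Radius = 2.21/2 = 1.105 cm
V = pi * 1.105^2 * 84 = 322.2209 cm^3

322.2209 cm^3


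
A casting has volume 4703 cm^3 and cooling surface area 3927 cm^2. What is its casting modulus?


Formula: Casting Modulus M = V / A
M = 4703 cm^3 / 3927 cm^2 = 1.1976 cm

1.1976 cm


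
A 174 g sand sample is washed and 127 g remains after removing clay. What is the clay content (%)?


Formula: Clay% = (W_total - W_washed) / W_total * 100
Clay mass = 174 - 127 = 47 g
Clay% = 47 / 174 * 100 = 27.0115%

27.0115%


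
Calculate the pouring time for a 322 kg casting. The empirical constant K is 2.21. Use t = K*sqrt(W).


Formula: t = K * sqrt(W)
sqrt(W) = sqrt(322) = 17.94436
t = 2.21 * 17.94436 = 39.6570 s

Final answer: 39.6570 s


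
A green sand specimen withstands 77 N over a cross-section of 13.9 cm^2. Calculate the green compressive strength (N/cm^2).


Formula: Compressive Strength = Force / Area
Strength = 77 N / 13.9 cm^2 = 5.5396 N/cm^2


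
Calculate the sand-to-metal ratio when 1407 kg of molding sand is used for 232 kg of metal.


Formula: Sand-to-Metal Ratio = W_sand / W_metal
Ratio = 1407 kg / 232 kg = 6.0647

Final answer: 6.0647


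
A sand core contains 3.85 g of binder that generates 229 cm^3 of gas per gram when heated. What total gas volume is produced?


Formula: V_gas = W_binder * gas_evolution_rate
V = 3.85 g * 229 cm^3/g = 881.6500 cm^3


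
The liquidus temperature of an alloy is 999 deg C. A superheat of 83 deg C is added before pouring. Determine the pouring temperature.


Formula: T_pour = T_melt + Superheat
T_pour = 999 + 83 = 1082 deg C

Answer: 1082 deg C


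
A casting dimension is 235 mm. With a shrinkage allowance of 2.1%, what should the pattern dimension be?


Formula: L_pattern = L_casting * (1 + shrinkage_rate/100)
Shrinkage factor = 1 + 2.1/100 = 1.021
L_pattern = 235 mm * 1.021 = 239.9350 mm

Answer: 239.9350 mm


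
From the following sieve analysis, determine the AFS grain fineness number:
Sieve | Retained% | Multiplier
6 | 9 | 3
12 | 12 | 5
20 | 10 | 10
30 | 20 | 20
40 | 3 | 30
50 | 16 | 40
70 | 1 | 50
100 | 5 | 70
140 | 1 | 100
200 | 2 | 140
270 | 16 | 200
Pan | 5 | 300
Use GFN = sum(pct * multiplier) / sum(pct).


Formula: GFN = sum(pct * multiplier) / sum(pct)
sum(pct * multiplier) = 6797
sum(pct) = 100
GFN = 6797 / 100 = 67.97

Answer: 67.97


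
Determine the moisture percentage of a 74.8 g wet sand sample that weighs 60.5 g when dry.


Formula: MC = (W_wet - W_dry) / W_wet * 100
Water mass = 74.8 - 60.5 = 14.3 g
MC = 14.3 / 74.8 * 100 = 19.1176%

Final answer: 19.1176%


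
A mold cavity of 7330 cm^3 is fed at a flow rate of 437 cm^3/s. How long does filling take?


Formula: t_fill = V_mold / Q_flow
t = 7330 cm^3 / 437 cm^3/s = 16.7735 s


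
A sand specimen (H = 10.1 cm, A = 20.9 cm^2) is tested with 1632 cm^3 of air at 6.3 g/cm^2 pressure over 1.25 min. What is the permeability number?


Formula: Permeability Number P = (V * H) / (p * A * t)
Numerator: V * H = 1632 * 10.1 = 16483.2
Denominator: p * A * t = 6.3 * 20.9 * 1.25 = 164.5875
P = 16483.2 / 164.5875 = 100.1486


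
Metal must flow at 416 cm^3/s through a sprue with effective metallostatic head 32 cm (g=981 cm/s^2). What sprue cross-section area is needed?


Formula: v = sqrt(2*g*h), A = Q/v
Velocity: v = sqrt(2 * 981 * 32) = sqrt(62784) = 250.5674 cm/s
Sprue area: A = Q / v = 416 / 250.5674 = 1.6602 cm^2

1.6602 cm^2


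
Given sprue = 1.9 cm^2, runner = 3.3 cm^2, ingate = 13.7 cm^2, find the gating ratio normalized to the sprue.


Sprue:Runner:Ingate = 1 : 3.3/1.9 : 13.7/1.9 = 1:1.74:7.21


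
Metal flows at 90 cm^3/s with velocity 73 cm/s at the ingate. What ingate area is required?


Formula: A_ingate = Q / v  (continuity equation)
A = 90 cm^3/s / 73 cm/s = 1.2329 cm^2

Answer: 1.2329 cm^2


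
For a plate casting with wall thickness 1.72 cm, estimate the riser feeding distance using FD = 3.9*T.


Formula: FD = 3.9 * T  (riser feeding-distance rule)
FD = 3.9 * 1.72 cm = 6.7080 cm

Final answer: 6.7080 cm


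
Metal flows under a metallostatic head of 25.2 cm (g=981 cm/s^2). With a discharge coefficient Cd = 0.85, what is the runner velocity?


Formula: v = Cd * sqrt(2 * g * h)  (Torricelli with discharge coefficient)
2*g*h = 2 * 981 * 25.2 = 49442.4 cm^2/s^2
sqrt(49442.4) = 222.35647 cm/s
v = 0.85 * 222.35647 = 189.0030 cm/s

189.0030 cm/s


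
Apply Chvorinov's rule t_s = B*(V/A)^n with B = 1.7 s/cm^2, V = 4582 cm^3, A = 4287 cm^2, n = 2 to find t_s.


Formula: t_s = B * (V/A)^n  (Chvorinov's rule, n=2)
Modulus M = V/A = 4582/4287 = 1.068813 cm
M^2 = 1.068813^2 = 1.142361 cm^2
t_s = 1.7 * 1.142361 = 1.9420 s

Final answer: 1.9420 s


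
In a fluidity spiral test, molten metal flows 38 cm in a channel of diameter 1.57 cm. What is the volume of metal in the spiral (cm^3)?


Formula: V = pi * (d/2)^2 * L  (cylinder volume)
Radius = 1.57/2 = 0.785 cm
V = pi * 0.785^2 * 38 = 73.5653 cm^3

73.5653 cm^3


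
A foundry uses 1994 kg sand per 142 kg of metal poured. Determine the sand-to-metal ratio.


Formula: Sand-to-Metal Ratio = W_sand / W_metal
Ratio = 1994 kg / 142 kg = 14.0423

14.0423


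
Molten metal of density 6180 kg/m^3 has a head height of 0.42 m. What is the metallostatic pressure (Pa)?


Formula: P = rho * g * h
rho * g = 6180 * 9.81 = 60625.8 N/m^3
P = 60625.8 * 0.42 = 25462.8360 Pa

Final answer: 25462.8360 Pa


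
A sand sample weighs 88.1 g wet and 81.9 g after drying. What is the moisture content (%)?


Formula: MC = (W_wet - W_dry) / W_wet * 100
Water mass = 88.1 - 81.9 = 6.2 g
MC = 6.2 / 88.1 * 100 = 7.0375%

7.0375%


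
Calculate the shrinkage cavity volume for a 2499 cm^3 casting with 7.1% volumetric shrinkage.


Formula: V_shrink = V_casting * shrinkage_pct / 100
V_shrink = 2499 cm^3 * 7.1 / 100 = 177.4290 cm^3

Final answer: 177.4290 cm^3


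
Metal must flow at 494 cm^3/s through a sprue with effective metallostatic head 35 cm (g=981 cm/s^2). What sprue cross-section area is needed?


Formula: v = sqrt(2*g*h), A = Q/v
Velocity: v = sqrt(2 * 981 * 35) = sqrt(68670) = 262.0496 cm/s
Sprue area: A = Q / v = 494 / 262.0496 = 1.8851 cm^2

Answer: 1.8851 cm^2


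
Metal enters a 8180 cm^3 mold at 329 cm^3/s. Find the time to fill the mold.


Formula: t_fill = V_mold / Q_flow
t = 8180 cm^3 / 329 cm^3/s = 24.8632 s

Final answer: 24.8632 s


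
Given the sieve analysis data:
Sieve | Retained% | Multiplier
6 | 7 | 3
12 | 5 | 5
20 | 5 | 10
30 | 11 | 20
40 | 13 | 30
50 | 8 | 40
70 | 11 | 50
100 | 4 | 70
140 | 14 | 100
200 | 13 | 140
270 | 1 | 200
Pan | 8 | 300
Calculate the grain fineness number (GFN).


Formula: GFN = sum(pct * multiplier) / sum(pct)
sum(pct * multiplier) = 7676
sum(pct) = 100
GFN = 7676 / 100 = 76.76

Answer: 76.76


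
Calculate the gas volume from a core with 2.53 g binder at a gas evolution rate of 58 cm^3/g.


Formula: V_gas = W_binder * gas_evolution_rate
V = 2.53 g * 58 cm^3/g = 146.7400 cm^3

Answer: 146.7400 cm^3


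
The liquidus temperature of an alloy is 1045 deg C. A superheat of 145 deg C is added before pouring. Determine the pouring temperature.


Formula: T_pour = T_melt + Superheat
T_pour = 1045 + 145 = 1190 deg C

Final answer: 1190 deg C


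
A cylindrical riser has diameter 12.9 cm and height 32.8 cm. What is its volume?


Formula: V = pi * (D/2)^2 * H  (cylinder volume)
Radius = D/2 = 12.9/2 = 6.45 cm
V = pi * 6.45^2 * 32.8 = 4286.8980 cm^3

Answer: 4286.8980 cm^3


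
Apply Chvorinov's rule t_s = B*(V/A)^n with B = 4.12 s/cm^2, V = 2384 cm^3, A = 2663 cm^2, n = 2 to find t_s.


Formula: t_s = B * (V/A)^n  (Chvorinov's rule, n=2)
Modulus M = V/A = 2384/2663 = 0.895231 cm
M^2 = 0.895231^2 = 0.801439 cm^2
t_s = 4.12 * 0.801439 = 3.3019 s

Answer: 3.3019 s


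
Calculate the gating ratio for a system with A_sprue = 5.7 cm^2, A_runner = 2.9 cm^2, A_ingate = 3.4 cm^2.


Sprue:Runner:Ingate = 1 : 2.9/5.7 : 3.4/5.7 = 1:0.51:0.60

1:0.51:0.60


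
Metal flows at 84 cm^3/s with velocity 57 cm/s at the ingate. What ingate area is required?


Formula: A_ingate = Q / v  (continuity equation)
A = 84 cm^3/s / 57 cm/s = 1.4737 cm^2


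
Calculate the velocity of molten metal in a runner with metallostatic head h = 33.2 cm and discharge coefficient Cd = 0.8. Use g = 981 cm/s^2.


Formula: v = Cd * sqrt(2 * g * h)  (Torricelli with discharge coefficient)
2*g*h = 2 * 981 * 33.2 = 65138.4 cm^2/s^2
sqrt(65138.4) = 255.22226 cm/s
v = 0.8 * 255.22226 = 204.1778 cm/s


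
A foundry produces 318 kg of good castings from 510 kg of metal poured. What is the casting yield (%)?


Formula: Casting Yield = (W_good / W_total) * 100
Yield = (318 kg / 510 kg) * 100 = 62.3529%

62.3529%


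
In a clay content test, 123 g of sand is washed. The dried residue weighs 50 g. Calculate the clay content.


Formula: Clay% = (W_total - W_washed) / W_total * 100
Clay mass = 123 - 50 = 73 g
Clay% = 73 / 123 * 100 = 59.3496%

Answer: 59.3496%


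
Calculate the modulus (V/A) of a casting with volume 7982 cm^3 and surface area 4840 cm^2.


Formula: Casting Modulus M = V / A
M = 7982 cm^3 / 4840 cm^2 = 1.6492 cm

Answer: 1.6492 cm


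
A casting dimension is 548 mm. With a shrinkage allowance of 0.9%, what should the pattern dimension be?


Formula: L_pattern = L_casting * (1 + shrinkage_rate/100)
Shrinkage factor = 1 + 0.9/100 = 1.009
L_pattern = 548 mm * 1.009 = 552.9320 mm

552.9320 mm


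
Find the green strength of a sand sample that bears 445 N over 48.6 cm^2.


Formula: Compressive Strength = Force / Area
Strength = 445 N / 48.6 cm^2 = 9.1564 N/cm^2

Answer: 9.1564 N/cm^2


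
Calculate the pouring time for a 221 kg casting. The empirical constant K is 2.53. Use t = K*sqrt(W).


Formula: t = K * sqrt(W)
sqrt(W) = sqrt(221) = 14.86607
t = 2.53 * 14.86607 = 37.6112 s

Answer: 37.6112 s


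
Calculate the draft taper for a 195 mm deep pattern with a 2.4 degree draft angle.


Formula: taper = depth * tan(draft_angle)
tan(2.4 deg) = 0.0419124
taper = 195 mm * 0.0419124 = 8.1729 mm


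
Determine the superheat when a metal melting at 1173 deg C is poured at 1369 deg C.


Formula: Superheat = T_pour - T_melt
Superheat = 1369 - 1173 = 196 deg C

196 deg C


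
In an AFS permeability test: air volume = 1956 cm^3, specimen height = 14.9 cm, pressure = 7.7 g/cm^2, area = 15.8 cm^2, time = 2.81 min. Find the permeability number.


Formula: Permeability Number P = (V * H) / (p * A * t)
Numerator: V * H = 1956 * 14.9 = 29144.4
Denominator: p * A * t = 7.7 * 15.8 * 2.81 = 341.8646
P = 29144.4 / 341.8646 = 85.2513

Answer: 85.2513


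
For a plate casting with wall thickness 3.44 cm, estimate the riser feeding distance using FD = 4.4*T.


Formula: FD = 4.4 * T  (riser feeding-distance rule)
FD = 4.4 * 3.44 cm = 15.1360 cm


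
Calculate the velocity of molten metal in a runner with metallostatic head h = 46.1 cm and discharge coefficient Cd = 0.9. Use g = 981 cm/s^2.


Formula: v = Cd * sqrt(2 * g * h)  (Torricelli with discharge coefficient)
2*g*h = 2 * 981 * 46.1 = 90448.2 cm^2/s^2
sqrt(90448.2) = 300.74607 cm/s
v = 0.9 * 300.74607 = 270.6715 cm/s

270.6715 cm/s


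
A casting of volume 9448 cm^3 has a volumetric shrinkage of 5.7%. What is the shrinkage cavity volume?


Formula: V_shrink = V_casting * shrinkage_pct / 100
V_shrink = 9448 cm^3 * 5.7 / 100 = 538.5360 cm^3

Answer: 538.5360 cm^3


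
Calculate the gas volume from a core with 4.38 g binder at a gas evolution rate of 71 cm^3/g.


Formula: V_gas = W_binder * gas_evolution_rate
V = 4.38 g * 71 cm^3/g = 310.9800 cm^3


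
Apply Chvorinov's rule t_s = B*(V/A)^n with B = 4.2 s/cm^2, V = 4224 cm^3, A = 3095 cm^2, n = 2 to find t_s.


Formula: t_s = B * (V/A)^n  (Chvorinov's rule, n=2)
Modulus M = V/A = 4224/3095 = 1.364782 cm
M^2 = 1.364782^2 = 1.862630 cm^2
t_s = 4.2 * 1.862630 = 7.8230 s


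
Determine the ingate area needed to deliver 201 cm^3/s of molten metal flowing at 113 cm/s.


Formula: A_ingate = Q / v  (continuity equation)
A = 201 cm^3/s / 113 cm/s = 1.7788 cm^2

Final answer: 1.7788 cm^2


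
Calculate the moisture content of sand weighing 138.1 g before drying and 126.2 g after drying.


Formula: MC = (W_wet - W_dry) / W_wet * 100
Water mass = 138.1 - 126.2 = 11.9 g
MC = 11.9 / 138.1 * 100 = 8.6169%


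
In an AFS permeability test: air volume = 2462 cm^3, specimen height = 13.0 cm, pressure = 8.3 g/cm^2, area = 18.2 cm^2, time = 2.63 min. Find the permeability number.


Formula: Permeability Number P = (V * H) / (p * A * t)
Numerator: V * H = 2462 * 13.0 = 32006.0
Denominator: p * A * t = 8.3 * 18.2 * 2.63 = 397.2878
P = 32006.0 / 397.2878 = 80.5612

80.5612


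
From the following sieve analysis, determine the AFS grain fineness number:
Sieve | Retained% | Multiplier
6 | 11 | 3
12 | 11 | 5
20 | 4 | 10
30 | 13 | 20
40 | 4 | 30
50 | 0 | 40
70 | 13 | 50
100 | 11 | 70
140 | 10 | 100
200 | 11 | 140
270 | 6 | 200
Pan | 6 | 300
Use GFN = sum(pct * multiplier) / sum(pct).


Formula: GFN = sum(pct * multiplier) / sum(pct)
sum(pct * multiplier) = 7468
sum(pct) = 100
GFN = 7468 / 100 = 74.68

Answer: 74.68


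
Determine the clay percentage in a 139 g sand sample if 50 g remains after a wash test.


Formula: Clay% = (W_total - W_washed) / W_total * 100
Clay mass = 139 - 50 = 89 g
Clay% = 89 / 139 * 100 = 64.0288%

Final answer: 64.0288%


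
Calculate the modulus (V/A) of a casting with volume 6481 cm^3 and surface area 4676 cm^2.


Formula: Casting Modulus M = V / A
M = 6481 cm^3 / 4676 cm^2 = 1.3860 cm


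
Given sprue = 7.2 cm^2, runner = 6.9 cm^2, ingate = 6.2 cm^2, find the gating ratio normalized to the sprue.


Sprue:Runner:Ingate = 1 : 6.9/7.2 : 6.2/7.2 = 1:0.96:0.86


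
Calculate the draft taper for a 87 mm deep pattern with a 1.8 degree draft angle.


Formula: taper = depth * tan(draft_angle)
tan(1.8 deg) = 0.0314263
taper = 87 mm * 0.0314263 = 2.7341 mm

2.7341 mm


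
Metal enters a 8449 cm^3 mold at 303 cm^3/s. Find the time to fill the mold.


Formula: t_fill = V_mold / Q_flow
t = 8449 cm^3 / 303 cm^3/s = 27.8845 s


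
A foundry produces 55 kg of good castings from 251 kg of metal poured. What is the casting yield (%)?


Formula: Casting Yield = (W_good / W_total) * 100
Yield = (55 kg / 251 kg) * 100 = 21.9124%

Final answer: 21.9124%


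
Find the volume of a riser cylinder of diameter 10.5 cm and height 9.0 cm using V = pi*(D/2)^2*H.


Formula: V = pi * (D/2)^2 * H  (cylinder volume)
Radius = D/2 = 10.5/2 = 5.25 cm
V = pi * 5.25^2 * 9.0 = 779.3113 cm^3

Answer: 779.3113 cm^3


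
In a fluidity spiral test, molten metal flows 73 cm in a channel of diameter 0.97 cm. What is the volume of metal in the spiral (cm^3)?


Formula: V = pi * (d/2)^2 * L  (cylinder volume)
Radius = 0.97/2 = 0.485 cm
V = pi * 0.485^2 * 73 = 53.9456 cm^3

Answer: 53.9456 cm^3


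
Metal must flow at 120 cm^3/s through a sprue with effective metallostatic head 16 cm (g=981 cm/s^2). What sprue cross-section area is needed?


Formula: v = sqrt(2*g*h), A = Q/v
Velocity: v = sqrt(2 * 981 * 16) = sqrt(31392) = 177.1779 cm/s
Sprue area: A = Q / v = 120 / 177.1779 = 0.6773 cm^2

0.6773 cm^2


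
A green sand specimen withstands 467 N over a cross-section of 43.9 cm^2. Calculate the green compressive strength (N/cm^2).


Formula: Compressive Strength = Force / Area
Strength = 467 N / 43.9 cm^2 = 10.6378 N/cm^2

Answer: 10.6378 N/cm^2


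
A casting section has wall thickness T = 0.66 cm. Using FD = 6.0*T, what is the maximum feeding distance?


Formula: FD = 6.0 * T  (riser feeding-distance rule)
FD = 6.0 * 0.66 cm = 3.9600 cm

3.9600 cm


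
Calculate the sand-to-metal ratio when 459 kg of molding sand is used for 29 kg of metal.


Formula: Sand-to-Metal Ratio = W_sand / W_metal
Ratio = 459 kg / 29 kg = 15.8276

Answer: 15.8276


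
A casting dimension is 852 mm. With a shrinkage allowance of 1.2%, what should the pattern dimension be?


Formula: L_pattern = L_casting * (1 + shrinkage_rate/100)
Shrinkage factor = 1 + 1.2/100 = 1.012
L_pattern = 852 mm * 1.012 = 862.2240 mm

Answer: 862.2240 mm


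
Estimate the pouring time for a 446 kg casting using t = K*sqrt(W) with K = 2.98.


Formula: t = K * sqrt(W)
sqrt(W) = sqrt(446) = 21.11871
t = 2.98 * 21.11871 = 62.9338 s

62.9338 s


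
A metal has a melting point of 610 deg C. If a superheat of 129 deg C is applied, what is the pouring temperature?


Formula: T_pour = T_melt + Superheat
T_pour = 610 + 129 = 739 deg C

Answer: 739 deg C


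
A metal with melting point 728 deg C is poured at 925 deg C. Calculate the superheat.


Formula: Superheat = T_pour - T_melt
Superheat = 925 - 728 = 197 deg C


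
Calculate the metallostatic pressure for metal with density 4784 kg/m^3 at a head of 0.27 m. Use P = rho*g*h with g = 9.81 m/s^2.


Formula: P = rho * g * h
rho * g = 4784 * 9.81 = 46931.04 N/m^3
P = 46931.04 * 0.27 = 12671.3808 Pa

Final answer: 12671.3808 Pa


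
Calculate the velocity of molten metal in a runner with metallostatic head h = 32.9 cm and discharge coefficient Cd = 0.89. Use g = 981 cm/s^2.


Formula: v = Cd * sqrt(2 * g * h)  (Torricelli with discharge coefficient)
2*g*h = 2 * 981 * 32.9 = 64549.8 cm^2/s^2
sqrt(64549.8) = 254.06653 cm/s
v = 0.89 * 254.06653 = 226.1192 cm/s

Final answer: 226.1192 cm/s


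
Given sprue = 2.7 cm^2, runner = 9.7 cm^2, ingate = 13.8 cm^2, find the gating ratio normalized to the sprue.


Sprue:Runner:Ingate = 1 : 9.7/2.7 : 13.8/2.7 = 1:3.59:5.11

1:3.59:5.11


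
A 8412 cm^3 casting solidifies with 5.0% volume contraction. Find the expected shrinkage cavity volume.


Formula: V_shrink = V_casting * shrinkage_pct / 100
V_shrink = 8412 cm^3 * 5.0 / 100 = 420.6000 cm^3

420.6000 cm^3


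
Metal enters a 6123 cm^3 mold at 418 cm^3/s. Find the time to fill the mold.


Formula: t_fill = V_mold / Q_flow
t = 6123 cm^3 / 418 cm^3/s = 14.6483 s

14.6483 s


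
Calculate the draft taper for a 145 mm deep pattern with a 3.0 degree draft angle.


Formula: taper = depth * tan(draft_angle)
tan(3.0 deg) = 0.0524078
taper = 145 mm * 0.0524078 = 7.5991 mm

7.5991 mm


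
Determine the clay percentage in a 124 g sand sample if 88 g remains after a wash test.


Formula: Clay% = (W_total - W_washed) / W_total * 100
Clay mass = 124 - 88 = 36 g
Clay% = 36 / 124 * 100 = 29.0323%

Final answer: 29.0323%


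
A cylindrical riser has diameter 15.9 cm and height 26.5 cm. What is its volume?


Formula: V = pi * (D/2)^2 * H  (cylinder volume)
Radius = D/2 = 15.9/2 = 7.95 cm
V = pi * 7.95^2 * 26.5 = 5261.7475 cm^3

5261.7475 cm^3


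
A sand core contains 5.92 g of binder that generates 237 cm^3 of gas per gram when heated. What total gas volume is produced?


Formula: V_gas = W_binder * gas_evolution_rate
V = 5.92 g * 237 cm^3/g = 1403.0400 cm^3

Answer: 1403.0400 cm^3


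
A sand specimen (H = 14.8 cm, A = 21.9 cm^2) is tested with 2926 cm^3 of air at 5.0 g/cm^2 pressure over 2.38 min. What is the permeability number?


Formula: Permeability Number P = (V * H) / (p * A * t)
Numerator: V * H = 2926 * 14.8 = 43304.8
Denominator: p * A * t = 5.0 * 21.9 * 2.38 = 260.61
P = 43304.8 / 260.61 = 166.1671

166.1671


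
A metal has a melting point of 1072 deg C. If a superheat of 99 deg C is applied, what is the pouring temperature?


Formula: T_pour = T_melt + Superheat
T_pour = 1072 + 99 = 1171 deg C

1171 deg C


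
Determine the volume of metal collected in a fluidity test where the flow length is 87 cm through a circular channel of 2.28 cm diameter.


Formula: V = pi * (d/2)^2 * L  (cylinder volume)
Radius = 2.28/2 = 1.14 cm
V = pi * 1.14^2 * 87 = 355.2048 cm^3

Final answer: 355.2048 cm^3


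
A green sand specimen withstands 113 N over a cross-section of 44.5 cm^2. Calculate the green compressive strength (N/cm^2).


Formula: Compressive Strength = Force / Area
Strength = 113 N / 44.5 cm^2 = 2.5393 N/cm^2

2.5393 N/cm^2


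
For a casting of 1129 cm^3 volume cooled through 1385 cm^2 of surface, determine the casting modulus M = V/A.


Formula: Casting Modulus M = V / A
M = 1129 cm^3 / 1385 cm^2 = 0.8152 cm

Final answer: 0.8152 cm


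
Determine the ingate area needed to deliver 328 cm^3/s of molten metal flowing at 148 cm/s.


Formula: A_ingate = Q / v  (continuity equation)
A = 328 cm^3/s / 148 cm/s = 2.2162 cm^2

Answer: 2.2162 cm^2


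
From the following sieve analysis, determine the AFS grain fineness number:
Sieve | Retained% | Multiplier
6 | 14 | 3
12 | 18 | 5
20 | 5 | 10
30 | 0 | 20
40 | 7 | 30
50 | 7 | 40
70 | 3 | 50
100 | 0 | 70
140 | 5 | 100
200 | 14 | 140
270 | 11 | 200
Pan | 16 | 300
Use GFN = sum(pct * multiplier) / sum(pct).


Formula: GFN = sum(pct * multiplier) / sum(pct)
sum(pct * multiplier) = 10282
sum(pct) = 100
GFN = 10282 / 100 = 102.82


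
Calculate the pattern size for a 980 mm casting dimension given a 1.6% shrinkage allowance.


Formula: L_pattern = L_casting * (1 + shrinkage_rate/100)
Shrinkage factor = 1 + 1.6/100 = 1.016
L_pattern = 980 mm * 1.016 = 995.6800 mm

Final answer: 995.6800 mm


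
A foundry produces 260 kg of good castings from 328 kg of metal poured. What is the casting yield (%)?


Formula: Casting Yield = (W_good / W_total) * 100
Yield = (260 kg / 328 kg) * 100 = 79.2683%

Answer: 79.2683%


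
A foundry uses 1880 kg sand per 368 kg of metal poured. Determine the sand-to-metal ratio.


Formula: Sand-to-Metal Ratio = W_sand / W_metal
Ratio = 1880 kg / 368 kg = 5.1087

5.1087


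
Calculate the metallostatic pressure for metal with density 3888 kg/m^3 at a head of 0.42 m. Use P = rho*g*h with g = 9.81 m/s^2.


Formula: P = rho * g * h
rho * g = 3888 * 9.81 = 38141.28 N/m^3
P = 38141.28 * 0.42 = 16019.3376 Pa

Answer: 16019.3376 Pa


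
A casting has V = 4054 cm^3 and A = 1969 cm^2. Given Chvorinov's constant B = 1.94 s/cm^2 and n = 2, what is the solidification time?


Formula: t_s = B * (V/A)^n  (Chvorinov's rule, n=2)
Modulus M = V/A = 4054/1969 = 2.058913 cm
M^2 = 2.058913^2 = 4.239123 cm^2
t_s = 1.94 * 4.239123 = 8.2239 s

Final answer: 8.2239 s


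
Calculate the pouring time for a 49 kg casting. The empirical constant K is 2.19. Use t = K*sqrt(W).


Formula: t = K * sqrt(W)
sqrt(W) = sqrt(49) = 7.00000
t = 2.19 * 7.00000 = 15.3300 s

Final answer: 15.3300 s


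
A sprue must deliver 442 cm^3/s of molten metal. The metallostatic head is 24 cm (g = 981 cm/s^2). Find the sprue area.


Formula: v = sqrt(2*g*h), A = Q/v
Velocity: v = sqrt(2 * 981 * 24) = sqrt(47088) = 216.9977 cm/s
Sprue area: A = Q / v = 442 / 216.9977 = 2.0369 cm^2

Answer: 2.0369 cm^2


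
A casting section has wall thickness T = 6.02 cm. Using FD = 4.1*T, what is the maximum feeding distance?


Formula: FD = 4.1 * T  (riser feeding-distance rule)
FD = 4.1 * 6.02 cm = 24.6820 cm

Answer: 24.6820 cm


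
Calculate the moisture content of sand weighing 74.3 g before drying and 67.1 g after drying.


Formula: MC = (W_wet - W_dry) / W_wet * 100
Water mass = 74.3 - 67.1 = 7.2 g
MC = 7.2 / 74.3 * 100 = 9.6904%

9.6904%


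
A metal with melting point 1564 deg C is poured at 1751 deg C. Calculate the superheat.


Formula: Superheat = T_pour - T_melt
Superheat = 1751 - 1564 = 187 deg C

187 deg C


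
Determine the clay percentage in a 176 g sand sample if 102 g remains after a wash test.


Formula: Clay% = (W_total - W_washed) / W_total * 100
Clay mass = 176 - 102 = 74 g
Clay% = 74 / 176 * 100 = 42.0455%

Answer: 42.0455%


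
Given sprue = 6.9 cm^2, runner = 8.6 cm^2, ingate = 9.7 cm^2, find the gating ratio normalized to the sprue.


Sprue:Runner:Ingate = 1 : 8.6/6.9 : 9.7/6.9 = 1:1.25:1.41

Answer: 1:1.25:1.41


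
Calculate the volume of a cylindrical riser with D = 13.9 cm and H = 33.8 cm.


Formula: V = pi * (D/2)^2 * H  (cylinder volume)
Radius = D/2 = 13.9/2 = 6.95 cm
V = pi * 6.95^2 * 33.8 = 5129.0411 cm^3

Final answer: 5129.0411 cm^3


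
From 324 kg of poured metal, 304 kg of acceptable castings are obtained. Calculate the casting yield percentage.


Formula: Casting Yield = (W_good / W_total) * 100
Yield = (304 kg / 324 kg) * 100 = 93.8272%

Answer: 93.8272%


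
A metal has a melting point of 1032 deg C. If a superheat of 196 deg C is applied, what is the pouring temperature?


Formula: T_pour = T_melt + Superheat
T_pour = 1032 + 196 = 1228 deg C


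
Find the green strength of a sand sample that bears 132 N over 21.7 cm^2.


Formula: Compressive Strength = Force / Area
Strength = 132 N / 21.7 cm^2 = 6.0829 N/cm^2

Final answer: 6.0829 N/cm^2


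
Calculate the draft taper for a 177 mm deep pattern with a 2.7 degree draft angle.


Formula: taper = depth * tan(draft_angle)
tan(2.7 deg) = 0.0471588
taper = 177 mm * 0.0471588 = 8.3471 mm


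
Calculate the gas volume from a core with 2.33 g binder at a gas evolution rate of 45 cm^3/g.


Formula: V_gas = W_binder * gas_evolution_rate
V = 2.33 g * 45 cm^3/g = 104.8500 cm^3

Final answer: 104.8500 cm^3


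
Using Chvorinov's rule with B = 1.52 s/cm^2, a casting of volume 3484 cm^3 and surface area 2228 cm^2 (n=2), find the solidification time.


Formula: t_s = B * (V/A)^n  (Chvorinov's rule, n=2)
Modulus M = V/A = 3484/2228 = 1.563734 cm
M^2 = 1.563734^2 = 2.445264 cm^2
t_s = 1.52 * 2.445264 = 3.7168 s


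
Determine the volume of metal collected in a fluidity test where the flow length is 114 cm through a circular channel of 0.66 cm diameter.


Formula: V = pi * (d/2)^2 * L  (cylinder volume)
Radius = 0.66/2 = 0.33 cm
V = pi * 0.33^2 * 114 = 39.0016 cm^3


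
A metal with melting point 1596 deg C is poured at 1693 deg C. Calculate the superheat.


Formula: Superheat = T_pour - T_melt
Superheat = 1693 - 1596 = 97 deg C

Answer: 97 deg C


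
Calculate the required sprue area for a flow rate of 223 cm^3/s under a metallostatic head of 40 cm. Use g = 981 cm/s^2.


Formula: v = sqrt(2*g*h), A = Q/v
Velocity: v = sqrt(2 * 981 * 40) = sqrt(78480) = 280.1428 cm/s
Sprue area: A = Q / v = 223 / 280.1428 = 0.7960 cm^2

Answer: 0.7960 cm^2


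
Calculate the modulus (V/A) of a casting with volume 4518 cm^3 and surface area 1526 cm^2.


Formula: Casting Modulus M = V / A
M = 4518 cm^3 / 1526 cm^2 = 2.9607 cm

2.9607 cm


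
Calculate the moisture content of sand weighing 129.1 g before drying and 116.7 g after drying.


Formula: MC = (W_wet - W_dry) / W_wet * 100
Water mass = 129.1 - 116.7 = 12.4 g
MC = 12.4 / 129.1 * 100 = 9.6050%

9.6050%


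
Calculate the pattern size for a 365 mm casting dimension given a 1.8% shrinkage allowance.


Formula: L_pattern = L_casting * (1 + shrinkage_rate/100)
Shrinkage factor = 1 + 1.8/100 = 1.018
L_pattern = 365 mm * 1.018 = 371.5700 mm

371.5700 mm


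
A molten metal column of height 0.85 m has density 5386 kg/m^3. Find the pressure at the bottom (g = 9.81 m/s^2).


Formula: P = rho * g * h
rho * g = 5386 * 9.81 = 52836.66 N/m^3
P = 52836.66 * 0.85 = 44911.1610 Pa

44911.1610 Pa


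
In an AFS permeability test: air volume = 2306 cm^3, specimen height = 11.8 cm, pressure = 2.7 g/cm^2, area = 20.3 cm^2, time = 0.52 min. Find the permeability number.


Formula: Permeability Number P = (V * H) / (p * A * t)
Numerator: V * H = 2306 * 11.8 = 27210.8
Denominator: p * A * t = 2.7 * 20.3 * 0.52 = 28.5012
P = 27210.8 / 28.5012 = 954.7247

Final answer: 954.7247


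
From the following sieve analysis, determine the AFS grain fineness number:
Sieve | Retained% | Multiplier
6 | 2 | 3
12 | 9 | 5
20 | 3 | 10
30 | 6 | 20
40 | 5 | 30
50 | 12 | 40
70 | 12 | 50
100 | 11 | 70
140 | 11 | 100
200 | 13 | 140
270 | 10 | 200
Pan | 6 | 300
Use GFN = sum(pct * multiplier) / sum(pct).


Formula: GFN = sum(pct * multiplier) / sum(pct)
sum(pct * multiplier) = 8921
sum(pct) = 100
GFN = 8921 / 100 = 89.21

Answer: 89.21


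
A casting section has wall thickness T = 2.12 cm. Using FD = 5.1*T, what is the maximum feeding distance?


Formula: FD = 5.1 * T  (riser feeding-distance rule)
FD = 5.1 * 2.12 cm = 10.8120 cm


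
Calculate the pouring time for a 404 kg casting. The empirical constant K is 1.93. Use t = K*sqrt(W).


Formula: t = K * sqrt(W)
sqrt(W) = sqrt(404) = 20.09975
t = 1.93 * 20.09975 = 38.7925 s

38.7925 s


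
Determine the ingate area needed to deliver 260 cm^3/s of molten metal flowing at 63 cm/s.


Formula: A_ingate = Q / v  (continuity equation)
A = 260 cm^3/s / 63 cm/s = 4.1270 cm^2

Final answer: 4.1270 cm^2


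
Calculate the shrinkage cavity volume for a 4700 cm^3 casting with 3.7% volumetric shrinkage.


Formula: V_shrink = V_casting * shrinkage_pct / 100
V_shrink = 4700 cm^3 * 3.7 / 100 = 173.9000 cm^3

Answer: 173.9000 cm^3


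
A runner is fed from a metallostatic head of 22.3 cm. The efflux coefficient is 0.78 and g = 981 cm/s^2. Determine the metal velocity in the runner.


Formula: v = Cd * sqrt(2 * g * h)  (Torricelli with discharge coefficient)
2*g*h = 2 * 981 * 22.3 = 43752.6 cm^2/s^2
sqrt(43752.6) = 209.17122 cm/s
v = 0.78 * 209.17122 = 163.1536 cm/s

163.1536 cm/s


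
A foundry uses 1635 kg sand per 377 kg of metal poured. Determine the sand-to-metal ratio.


Formula: Sand-to-Metal Ratio = W_sand / W_metal
Ratio = 1635 kg / 377 kg = 4.3369


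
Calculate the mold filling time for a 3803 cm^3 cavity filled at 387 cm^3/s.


Formula: t_fill = V_mold / Q_flow
t = 3803 cm^3 / 387 cm^3/s = 9.8269 s

Final answer: 9.8269 s


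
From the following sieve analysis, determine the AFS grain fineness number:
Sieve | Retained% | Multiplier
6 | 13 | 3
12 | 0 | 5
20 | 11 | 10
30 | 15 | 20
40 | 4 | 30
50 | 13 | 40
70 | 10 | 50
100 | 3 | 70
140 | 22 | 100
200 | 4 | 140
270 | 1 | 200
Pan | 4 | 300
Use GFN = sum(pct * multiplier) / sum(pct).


Formula: GFN = sum(pct * multiplier) / sum(pct)
sum(pct * multiplier) = 5959
sum(pct) = 100
GFN = 5959 / 100 = 59.59

Final answer: 59.59


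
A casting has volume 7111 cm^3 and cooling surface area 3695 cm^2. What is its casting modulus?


Formula: Casting Modulus M = V / A
M = 7111 cm^3 / 3695 cm^2 = 1.9245 cm


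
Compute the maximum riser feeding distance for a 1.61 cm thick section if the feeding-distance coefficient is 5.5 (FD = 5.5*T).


Formula: FD = 5.5 * T  (riser feeding-distance rule)
FD = 5.5 * 1.61 cm = 8.8550 cm

8.8550 cm


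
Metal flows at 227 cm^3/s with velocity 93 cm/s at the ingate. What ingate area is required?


Formula: A_ingate = Q / v  (continuity equation)
A = 227 cm^3/s / 93 cm/s = 2.4409 cm^2

Final answer: 2.4409 cm^2


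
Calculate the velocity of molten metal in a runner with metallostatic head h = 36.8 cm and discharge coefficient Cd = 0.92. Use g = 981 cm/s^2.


Formula: v = Cd * sqrt(2 * g * h)  (Torricelli with discharge coefficient)
2*g*h = 2 * 981 * 36.8 = 72201.6 cm^2/s^2
sqrt(72201.6) = 268.70355 cm/s
v = 0.92 * 268.70355 = 247.2073 cm/s

Answer: 247.2073 cm/s


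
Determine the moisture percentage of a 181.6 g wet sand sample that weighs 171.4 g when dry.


Formula: MC = (W_wet - W_dry) / W_wet * 100
Water mass = 181.6 - 171.4 = 10.2 g
MC = 10.2 / 181.6 * 100 = 5.6167%


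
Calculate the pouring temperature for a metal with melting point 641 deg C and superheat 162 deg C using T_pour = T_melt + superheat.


Formula: T_pour = T_melt + Superheat
T_pour = 641 + 162 = 803 deg C


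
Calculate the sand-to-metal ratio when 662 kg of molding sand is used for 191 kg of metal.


Formula: Sand-to-Metal Ratio = W_sand / W_metal
Ratio = 662 kg / 191 kg = 3.4660


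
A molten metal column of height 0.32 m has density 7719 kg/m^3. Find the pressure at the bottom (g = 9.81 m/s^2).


Formula: P = rho * g * h
rho * g = 7719 * 9.81 = 75723.39 N/m^3
P = 75723.39 * 0.32 = 24231.4848 Pa

Answer: 24231.4848 Pa


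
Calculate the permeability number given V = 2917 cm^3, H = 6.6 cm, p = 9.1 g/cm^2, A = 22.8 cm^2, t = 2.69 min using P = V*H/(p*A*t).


Formula: Permeability Number P = (V * H) / (p * A * t)
Numerator: V * H = 2917 * 6.6 = 19252.2
Denominator: p * A * t = 9.1 * 22.8 * 2.69 = 558.1212
P = 19252.2 / 558.1212 = 34.4947

34.4947


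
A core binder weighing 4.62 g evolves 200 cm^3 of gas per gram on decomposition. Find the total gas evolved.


Formula: V_gas = W_binder * gas_evolution_rate
V = 4.62 g * 200 cm^3/g = 924.0000 cm^3

Answer: 924.0000 cm^3


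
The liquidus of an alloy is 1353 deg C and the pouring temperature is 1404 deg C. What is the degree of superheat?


Formula: Superheat = T_pour - T_melt
Superheat = 1404 - 1353 = 51 deg C

Final answer: 51 deg C
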